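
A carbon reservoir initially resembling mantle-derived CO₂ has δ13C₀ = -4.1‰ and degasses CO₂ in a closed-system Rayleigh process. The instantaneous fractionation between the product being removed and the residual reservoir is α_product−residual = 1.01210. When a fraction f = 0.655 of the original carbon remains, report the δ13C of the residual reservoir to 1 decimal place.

Rayleigh residual: δ_res = (δ₀ + 1000)·f^(α−1) − 1000
α − 1 = 0.01210
f^(α−1) = 0.655^(0.01210) = 0.994893
δ_res = (-4.1 + 1000) × 0.994893 − 1000 = 990.814 − 1000 = -9.19‰

-9.2‰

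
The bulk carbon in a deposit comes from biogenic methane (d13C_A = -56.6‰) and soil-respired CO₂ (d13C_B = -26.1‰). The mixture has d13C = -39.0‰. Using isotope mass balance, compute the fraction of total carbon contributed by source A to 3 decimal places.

δ_mix = f_A·δ_A + (1 − f_A)·δ_B  ⇒  f_A = (δ_mix − δ_B)/(δ_A − δ_B)
f_A = (-39.0 − (-26.1)) / (-56.6 − (-26.1))
f_A = -12.9 / -30.5 = 0.4230

0.423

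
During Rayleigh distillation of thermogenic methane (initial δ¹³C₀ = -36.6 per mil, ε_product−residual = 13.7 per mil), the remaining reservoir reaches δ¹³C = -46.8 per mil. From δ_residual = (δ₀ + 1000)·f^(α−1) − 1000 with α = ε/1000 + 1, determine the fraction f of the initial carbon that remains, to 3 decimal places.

0.460

α − 1 = ε/1000 = 0.0137
(δ_res + 1000)/(δ₀ + 1000) = (-46.8 + 1000)/(-36.6 + 1000) = 953.2/963.4 = 0.989412
f = 0.989412^(1/0.0137) = exp(ln(0.989412)/0.0137) = exp(-0.01064/0.0137)
f = exp(-0.7769) = 0.4598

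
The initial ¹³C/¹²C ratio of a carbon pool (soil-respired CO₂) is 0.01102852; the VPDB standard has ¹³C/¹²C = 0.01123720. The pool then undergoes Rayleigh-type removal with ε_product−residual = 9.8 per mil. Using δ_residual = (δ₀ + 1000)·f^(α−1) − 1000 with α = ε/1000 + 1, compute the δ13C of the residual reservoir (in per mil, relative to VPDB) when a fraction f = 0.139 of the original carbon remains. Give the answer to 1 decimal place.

δ₀ = (0.01102852/0.01123720 − 1)×1000 = (0.981430 − 1)×1000 = -18.570 per mil
α − 1 = ε/1000 = 0.0098
f^(α−1) = 0.139^(0.0098) = 0.980848
δ_res = (-18.570 + 1000) × 0.980848 − 1000 = 962.633 − 1000 = -37.37 per mil

-37.4 per mil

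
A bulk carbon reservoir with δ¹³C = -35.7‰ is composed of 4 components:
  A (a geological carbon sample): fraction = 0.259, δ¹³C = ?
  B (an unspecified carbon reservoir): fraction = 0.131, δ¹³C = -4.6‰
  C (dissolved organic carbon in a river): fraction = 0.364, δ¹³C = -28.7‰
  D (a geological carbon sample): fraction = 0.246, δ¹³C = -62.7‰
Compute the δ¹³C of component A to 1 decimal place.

Isotope mass balance: δ_bulk = Σ fᵢ·δᵢ.
-35.7 = 0.259×δ_A + 0.131×(-4.6) + 0.364×(-28.7) + 0.246×(-62.7)
0.259·δ_A = -35.7 − (-26.474) = -9.226
δ_A = -9.226 / 0.259 = -35.62‰

-35.6‰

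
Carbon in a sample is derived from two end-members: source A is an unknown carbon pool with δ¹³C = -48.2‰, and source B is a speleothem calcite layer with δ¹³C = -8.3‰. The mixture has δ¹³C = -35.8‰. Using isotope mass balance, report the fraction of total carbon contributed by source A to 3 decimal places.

δ_mix = f_A·δ_A + (1 − f_A)·δ_B  ⇒  f_A = (δ_mix − δ_B)/(δ_A − δ_B)
f_A = (-35.8 − (-8.3)) / (-48.2 − (-8.3))
f_A = -27.5 / -39.9 = 0.6892

0.689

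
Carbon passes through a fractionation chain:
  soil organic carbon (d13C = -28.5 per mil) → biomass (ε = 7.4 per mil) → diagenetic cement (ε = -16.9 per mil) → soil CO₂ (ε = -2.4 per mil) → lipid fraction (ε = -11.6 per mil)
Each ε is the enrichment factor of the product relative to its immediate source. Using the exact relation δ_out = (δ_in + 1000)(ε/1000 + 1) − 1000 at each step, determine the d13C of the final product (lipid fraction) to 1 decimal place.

step 1: δ = (-28.50 + 1000)·(7.4/1000 + 1) − 1000 = -21.31 per mil
step 2: δ = (-21.31 + 1000)·(-16.9/1000 + 1) − 1000 = -37.85 per mil
step 3: δ = (-37.85 + 1000)·(-2.4/1000 + 1) − 1000 = -40.16 per mil
step 4: δ = (-40.16 + 1000)·(-11.6/1000 + 1) − 1000 = -51.29 per mil

-51.3 per mil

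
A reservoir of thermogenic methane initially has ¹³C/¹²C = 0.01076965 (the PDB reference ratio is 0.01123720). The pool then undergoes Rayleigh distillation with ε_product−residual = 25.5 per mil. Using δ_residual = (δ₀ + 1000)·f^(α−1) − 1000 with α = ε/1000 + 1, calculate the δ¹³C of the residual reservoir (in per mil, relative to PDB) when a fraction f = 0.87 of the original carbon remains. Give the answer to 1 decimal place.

δ₀ = (0.01076965/0.01123720 − 1)×1000 = (0.958393 − 1)×1000 = -41.607 per mil
α − 1 = ε/1000 = 0.0255
f^(α−1) = 0.87^(0.0255) = 0.996455
δ_res = (-41.607 + 1000) × 0.996455 − 1000 = 954.995 − 1000 = -45.00 per mil

-45.0 per mil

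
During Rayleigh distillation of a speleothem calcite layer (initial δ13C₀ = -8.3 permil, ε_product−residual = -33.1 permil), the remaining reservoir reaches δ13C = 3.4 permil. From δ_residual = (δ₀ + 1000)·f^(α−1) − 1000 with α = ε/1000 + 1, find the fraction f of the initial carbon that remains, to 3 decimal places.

0.702

α − 1 = ε/1000 = -0.0331
(δ_res + 1000)/(δ₀ + 1000) = (3.4 + 1000)/(-8.3 + 1000) = 1003.4/991.7 = 1.011798
f = 1.011798^(1/-0.0331) = exp(ln(1.011798)/-0.0331) = exp(0.01173/-0.0331)
f = exp(-0.3543) = 0.7016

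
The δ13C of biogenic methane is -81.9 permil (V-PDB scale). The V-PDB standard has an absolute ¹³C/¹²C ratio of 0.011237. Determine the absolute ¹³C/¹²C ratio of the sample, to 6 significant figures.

R_sample = R_standard × (δ13C/1000 + 1)
R_sample = 0.011237 × (-81.9/1000 + 1) = 0.011237 × 0.918100
R_sample = 0.0103167

0.0103167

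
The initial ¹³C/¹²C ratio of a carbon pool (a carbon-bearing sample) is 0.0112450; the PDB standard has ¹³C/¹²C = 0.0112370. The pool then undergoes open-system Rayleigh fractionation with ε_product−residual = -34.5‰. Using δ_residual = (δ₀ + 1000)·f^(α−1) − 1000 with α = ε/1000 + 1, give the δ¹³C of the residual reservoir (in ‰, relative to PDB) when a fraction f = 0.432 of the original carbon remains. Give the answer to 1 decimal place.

δ₀ = (0.0112450/0.0112370 − 1)×1000 = (1.000712 − 1)×1000 = 0.712‰
α − 1 = ε/1000 = -0.0345
f^(α−1) = 0.432^(-0.0345) = 1.029380
δ_res = (0.712 + 1000) × 1.029380 − 1000 = 1030.113 − 1000 = 30.11‰

30.1‰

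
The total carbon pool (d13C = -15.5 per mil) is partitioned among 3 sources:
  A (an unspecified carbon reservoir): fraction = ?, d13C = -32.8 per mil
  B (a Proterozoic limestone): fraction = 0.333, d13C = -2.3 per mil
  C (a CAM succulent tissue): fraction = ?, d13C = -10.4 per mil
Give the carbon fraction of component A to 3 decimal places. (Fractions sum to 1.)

0.348

Let f_A and f_C be the unknown fractions; fractions sum to 1 so f_A + f_C = 0.667.
Mass balance: Σ fᵢ·δᵢ = δ_bulk ⇒ f_A·(-32.8) + f_C·(-10.4) = -15.5 − (-0.766) = -14.734
Substitute f_C = 0.667 − f_A:
f_A·(-32.8 − -10.4) = -14.734 − 0.667×(-10.4) = -7.797
f_A = -7.797 / -22.4 = 0.3481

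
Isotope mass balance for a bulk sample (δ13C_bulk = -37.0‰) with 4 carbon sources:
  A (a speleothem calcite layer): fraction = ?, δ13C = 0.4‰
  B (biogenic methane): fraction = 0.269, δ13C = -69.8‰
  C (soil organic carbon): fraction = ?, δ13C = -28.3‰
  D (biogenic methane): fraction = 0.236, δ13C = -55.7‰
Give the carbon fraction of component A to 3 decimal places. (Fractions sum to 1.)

0.311

Let f_A and f_C be the unknown fractions; fractions sum to 1 so f_A + f_C = 0.495.
Mass balance: Σ fᵢ·δᵢ = δ_bulk ⇒ f_A·(0.4) + f_C·(-28.3) = -37.0 − (-31.921) = -5.079
Substitute f_C = 0.495 − f_A:
f_A·(0.4 − -28.3) = -5.079 − 0.495×(-28.3) = 8.930
f_A = 8.930 / 28.7 = 0.3111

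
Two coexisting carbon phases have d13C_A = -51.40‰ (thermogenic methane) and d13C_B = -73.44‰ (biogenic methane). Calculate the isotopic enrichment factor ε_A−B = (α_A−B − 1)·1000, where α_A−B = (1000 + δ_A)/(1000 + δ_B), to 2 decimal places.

23.79‰

α_A−B = (1000 + -51.40) / (1000 + -73.44) = 948.60 / 926.56 = 1.023787
ε_A−B = (1.023787 − 1) × 1000 = 23.787‰
(The approximation ε ≈ δ_A − δ_B would give 22.04‰.)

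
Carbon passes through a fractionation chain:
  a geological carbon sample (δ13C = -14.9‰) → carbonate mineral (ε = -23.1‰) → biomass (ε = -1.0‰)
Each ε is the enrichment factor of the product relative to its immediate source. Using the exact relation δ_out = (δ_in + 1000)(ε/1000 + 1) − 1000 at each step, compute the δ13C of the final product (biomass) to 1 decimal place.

step 1: δ = (-14.90 + 1000)·(-23.1/1000 + 1) − 1000 = -37.66‰
step 2: δ = (-37.66 + 1000)·(-1.0/1000 + 1) − 1000 = -38.62‰

-38.6‰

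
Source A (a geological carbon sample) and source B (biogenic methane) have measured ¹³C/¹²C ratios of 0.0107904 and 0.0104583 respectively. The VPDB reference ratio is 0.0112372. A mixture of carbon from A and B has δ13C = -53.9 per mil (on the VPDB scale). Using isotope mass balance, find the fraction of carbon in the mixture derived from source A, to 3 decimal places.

0.522

δ_A = (0.0107904/0.0112372 − 1)×1000 = (0.960239 − 1)×1000 = -39.761 per mil
δ_B = (0.0104583/0.0112372 − 1)×1000 = (0.930686 − 1)×1000 = -69.314 per mil
f_A = (δ_mix − δ_B)/(δ_A − δ_B) = (-53.9 − (-69.314))/(-39.761 − (-69.314))
f_A = 15.414 / 29.554 = 0.5216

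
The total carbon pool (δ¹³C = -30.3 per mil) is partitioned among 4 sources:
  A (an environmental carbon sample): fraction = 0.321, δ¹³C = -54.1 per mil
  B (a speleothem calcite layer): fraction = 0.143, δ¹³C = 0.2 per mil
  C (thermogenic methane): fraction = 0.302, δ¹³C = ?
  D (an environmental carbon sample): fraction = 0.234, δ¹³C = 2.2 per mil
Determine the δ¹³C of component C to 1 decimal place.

Isotope mass balance: δ_bulk = Σ fᵢ·δᵢ.
-30.3 = 0.321×(-54.1) + 0.143×(0.2) + 0.302×δ_C + 0.234×(2.2)
0.302·δ_C = -30.3 − (-16.823) = -13.477
δ_C = -13.477 / 0.302 = -44.63 per mil

-44.6 per mil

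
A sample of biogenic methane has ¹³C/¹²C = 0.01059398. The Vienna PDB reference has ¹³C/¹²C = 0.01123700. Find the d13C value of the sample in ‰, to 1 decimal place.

d13C = (R_sample / R_standard − 1) × 1000
R_sample / R_standard = 0.01059398 / 0.01123700 = 0.942777
d13C = (0.942777 − 1) × 1000 = -57.22‰

-57.2‰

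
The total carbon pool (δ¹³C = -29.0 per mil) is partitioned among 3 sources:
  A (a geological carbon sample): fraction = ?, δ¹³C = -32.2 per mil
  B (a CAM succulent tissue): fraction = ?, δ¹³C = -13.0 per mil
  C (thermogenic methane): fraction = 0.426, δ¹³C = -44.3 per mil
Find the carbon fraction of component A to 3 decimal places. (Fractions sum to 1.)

Let f_A and f_B be the unknown fractions; fractions sum to 1 so f_A + f_B = 0.574.
Mass balance: Σ fᵢ·δᵢ = δ_bulk ⇒ f_A·(-32.2) + f_B·(-13.0) = -29.0 − (-18.872) = -10.128
Substitute f_B = 0.574 − f_A:
f_A·(-32.2 − -13.0) = -10.128 − 0.574×(-13.0) = -2.666
f_A = -2.666 / -19.2 = 0.1389

0.139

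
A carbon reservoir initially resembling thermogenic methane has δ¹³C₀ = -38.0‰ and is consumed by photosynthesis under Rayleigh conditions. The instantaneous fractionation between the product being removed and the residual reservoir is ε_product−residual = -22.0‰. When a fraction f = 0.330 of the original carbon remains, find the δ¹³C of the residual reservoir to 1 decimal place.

-14.2‰

Rayleigh residual: δ_res = (δ₀ + 1000)·f^(α−1) − 1000
α = ε/1000 + 1 = 0.97800, so α − 1 = -0.02200
f^(α−1) = 0.330^(-0.02200) = 1.024690
δ_res = (-38.0 + 1000) × 1.024690 − 1000 = 985.752 − 1000 = -14.25‰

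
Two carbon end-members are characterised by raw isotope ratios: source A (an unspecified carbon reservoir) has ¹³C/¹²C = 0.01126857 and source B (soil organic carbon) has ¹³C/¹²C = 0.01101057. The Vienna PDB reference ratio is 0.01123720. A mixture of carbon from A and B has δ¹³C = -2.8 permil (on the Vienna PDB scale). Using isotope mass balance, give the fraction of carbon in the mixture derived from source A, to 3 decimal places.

δ_A = (0.01126857/0.01123720 − 1)×1000 = (1.002792 − 1)×1000 = 2.792 permil
δ_B = (0.01101057/0.01123720 − 1)×1000 = (0.979832 − 1)×1000 = -20.168 permil
f_A = (δ_mix − δ_B)/(δ_A − δ_B) = (-2.8 − (-20.168))/(2.792 − (-20.168))
f_A = 17.368 / 22.959 = 0.7565

0.756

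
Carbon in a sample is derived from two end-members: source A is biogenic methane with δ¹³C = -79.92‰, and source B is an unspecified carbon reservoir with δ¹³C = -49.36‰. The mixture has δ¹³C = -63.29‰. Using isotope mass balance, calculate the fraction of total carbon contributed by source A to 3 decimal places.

0.456

δ_mix = f_A·δ_A + (1 − f_A)·δ_B  ⇒  f_A = (δ_mix − δ_B)/(δ_A − δ_B)
f_A = (-63.29 − (-49.36)) / (-79.92 − (-49.36))
f_A = -13.93 / -30.56 = 0.4558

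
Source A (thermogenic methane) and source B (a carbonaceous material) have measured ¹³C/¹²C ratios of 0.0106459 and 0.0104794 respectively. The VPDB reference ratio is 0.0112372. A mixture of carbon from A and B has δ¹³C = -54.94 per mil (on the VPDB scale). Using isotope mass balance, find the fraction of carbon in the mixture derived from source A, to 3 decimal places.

0.843

δ_A = (0.0106459/0.0112372 − 1)×1000 = (0.947380 − 1)×1000 = -52.620 per mil
δ_B = (0.0104794/0.0112372 − 1)×1000 = (0.932563 − 1)×1000 = -67.437 per mil
f_A = (δ_mix − δ_B)/(δ_A − δ_B) = (-54.94 − (-67.437))/(-52.620 − (-67.437))
f_A = 12.497 / 14.817 = 0.8434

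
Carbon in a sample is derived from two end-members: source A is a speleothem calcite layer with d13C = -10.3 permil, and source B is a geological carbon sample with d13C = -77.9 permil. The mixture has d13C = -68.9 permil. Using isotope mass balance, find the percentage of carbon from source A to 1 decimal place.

δ_mix = f_A·δ_A + (1 − f_A)·δ_B  ⇒  f_A = (δ_mix − δ_B)/(δ_A − δ_B)
f_A = (-68.9 − (-77.9)) / (-10.3 − (-77.9))
f_A = 9.0 / 67.6 = 0.1331

13.3%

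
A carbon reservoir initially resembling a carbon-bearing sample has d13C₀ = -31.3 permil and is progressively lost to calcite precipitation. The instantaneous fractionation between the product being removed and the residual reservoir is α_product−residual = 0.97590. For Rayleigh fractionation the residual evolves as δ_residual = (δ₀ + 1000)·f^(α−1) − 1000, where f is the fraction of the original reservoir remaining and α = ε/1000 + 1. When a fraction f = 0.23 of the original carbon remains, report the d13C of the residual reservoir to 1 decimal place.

Rayleigh residual: δ_res = (δ₀ + 1000)·f^(α−1) − 1000
α − 1 = -0.02410
f^(α−1) = 0.23^(-0.02410) = 1.036054
δ_res = (-31.3 + 1000) × 1.036054 − 1000 = 1003.625 − 1000 = 3.63 permil

3.6 permil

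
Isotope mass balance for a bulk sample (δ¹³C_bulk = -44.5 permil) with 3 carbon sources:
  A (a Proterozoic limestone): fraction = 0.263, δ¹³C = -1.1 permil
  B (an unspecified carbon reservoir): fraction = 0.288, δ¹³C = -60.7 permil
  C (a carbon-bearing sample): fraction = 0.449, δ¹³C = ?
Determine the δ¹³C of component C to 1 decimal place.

-59.5 permil

Isotope mass balance: δ_bulk = Σ fᵢ·δᵢ.
-44.5 = 0.263×(-1.1) + 0.288×(-60.7) + 0.449×δ_C
0.449·δ_C = -44.5 − (-17.771) = -26.729
δ_C = -26.729 / 0.449 = -59.53 permil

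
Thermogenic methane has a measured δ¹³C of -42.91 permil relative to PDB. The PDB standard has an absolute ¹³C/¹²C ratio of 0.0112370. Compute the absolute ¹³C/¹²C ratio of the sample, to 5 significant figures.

0.010755

R_sample = R_standard × (δ¹³C/1000 + 1)
R_sample = 0.0112370 × (-42.91/1000 + 1) = 0.0112370 × 0.957090
R_sample = 0.0107548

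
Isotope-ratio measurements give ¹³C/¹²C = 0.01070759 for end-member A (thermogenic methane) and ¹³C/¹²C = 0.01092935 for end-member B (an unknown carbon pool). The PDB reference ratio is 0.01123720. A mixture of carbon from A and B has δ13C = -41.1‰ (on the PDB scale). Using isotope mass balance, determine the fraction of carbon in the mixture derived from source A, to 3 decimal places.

0.694

δ_A = (0.01070759/0.01123720 − 1)×1000 = (0.952870 − 1)×1000 = -47.130‰
δ_B = (0.01092935/0.01123720 − 1)×1000 = (0.972604 − 1)×1000 = -27.396‰
f_A = (δ_mix − δ_B)/(δ_A − δ_B) = (-41.1 − (-27.396))/(-47.130 − (-27.396))
f_A = -13.704 / -19.734 = 0.6944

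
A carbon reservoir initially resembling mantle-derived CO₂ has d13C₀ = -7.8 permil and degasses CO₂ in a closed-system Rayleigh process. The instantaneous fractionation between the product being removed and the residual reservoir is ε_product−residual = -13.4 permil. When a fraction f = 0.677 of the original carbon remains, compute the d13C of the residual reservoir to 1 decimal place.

-2.6 permil

Rayleigh residual: δ_res = (δ₀ + 1000)·f^(α−1) − 1000
α = ε/1000 + 1 = 0.98660, so α − 1 = -0.01340
f^(α−1) = 0.677^(-0.01340) = 1.005241
δ_res = (-7.8 + 1000) × 1.005241 − 1000 = 997.400 − 1000 = -2.60 permil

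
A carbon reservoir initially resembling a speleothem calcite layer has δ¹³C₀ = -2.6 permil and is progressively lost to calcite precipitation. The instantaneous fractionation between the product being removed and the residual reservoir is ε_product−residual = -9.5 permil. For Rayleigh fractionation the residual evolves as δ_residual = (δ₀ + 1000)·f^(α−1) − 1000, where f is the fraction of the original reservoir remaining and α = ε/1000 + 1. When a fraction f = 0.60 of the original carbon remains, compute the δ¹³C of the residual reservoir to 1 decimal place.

2.3 permil

Rayleigh residual: δ_res = (δ₀ + 1000)·f^(α−1) − 1000
α = ε/1000 + 1 = 0.99050, so α − 1 = -0.00950
f^(α−1) = 0.60^(-0.00950) = 1.004865
δ_res = (-2.6 + 1000) × 1.004865 − 1000 = 1002.252 − 1000 = 2.25 permil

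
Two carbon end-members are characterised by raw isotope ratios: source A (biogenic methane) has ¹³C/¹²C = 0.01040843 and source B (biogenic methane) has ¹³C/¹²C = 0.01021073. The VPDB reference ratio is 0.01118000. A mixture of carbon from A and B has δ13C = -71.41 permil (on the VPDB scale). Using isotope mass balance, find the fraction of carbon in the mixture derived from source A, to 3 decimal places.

0.864

δ_A = (0.01040843/0.01118000 − 1)×1000 = (0.930987 − 1)×1000 = -69.013 permil
δ_B = (0.01021073/0.01118000 − 1)×1000 = (0.913303 − 1)×1000 = -86.697 permil
f_A = (δ_mix − δ_B)/(δ_A − δ_B) = (-71.41 − (-86.697))/(-69.013 − (-86.697))
f_A = 15.287 / 17.683 = 0.8645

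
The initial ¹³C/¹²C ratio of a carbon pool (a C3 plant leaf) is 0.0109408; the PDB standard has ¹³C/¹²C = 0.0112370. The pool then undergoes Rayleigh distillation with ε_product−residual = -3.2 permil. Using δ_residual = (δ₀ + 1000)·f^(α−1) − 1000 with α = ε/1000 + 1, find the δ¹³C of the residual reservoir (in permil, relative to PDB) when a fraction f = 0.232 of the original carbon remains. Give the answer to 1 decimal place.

δ₀ = (0.0109408/0.0112370 − 1)×1000 = (0.973641 − 1)×1000 = -26.359 permil
α − 1 = ε/1000 = -0.0032
f^(α−1) = 0.232^(-0.0032) = 1.004686
δ_res = (-26.359 + 1000) × 1.004686 − 1000 = 978.203 − 1000 = -21.80 permil

-21.8 permil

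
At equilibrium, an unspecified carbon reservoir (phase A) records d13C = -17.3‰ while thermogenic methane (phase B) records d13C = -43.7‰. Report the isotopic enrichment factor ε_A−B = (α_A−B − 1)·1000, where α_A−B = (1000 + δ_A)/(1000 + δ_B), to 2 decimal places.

α_A−B = (1000 + -17.3) / (1000 + -43.7) = 982.7 / 956.3 = 1.027606
ε_A−B = (1.027606 − 1) × 1000 = 27.606‰
(The approximation ε ≈ δ_A − δ_B would give 26.4‰.)

27.61‰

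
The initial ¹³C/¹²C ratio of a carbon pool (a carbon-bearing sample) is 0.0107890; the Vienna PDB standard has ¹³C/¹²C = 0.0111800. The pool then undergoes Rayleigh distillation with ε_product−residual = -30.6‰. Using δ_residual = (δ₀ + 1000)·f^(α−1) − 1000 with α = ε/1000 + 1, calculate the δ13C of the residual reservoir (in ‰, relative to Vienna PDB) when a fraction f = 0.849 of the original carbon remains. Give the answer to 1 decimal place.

-30.1‰

δ₀ = (0.0107890/0.0111800 − 1)×1000 = (0.965027 − 1)×1000 = -34.973‰
α − 1 = ε/1000 = -0.0306
f^(α−1) = 0.849^(-0.0306) = 1.005022
δ_res = (-34.973 + 1000) × 1.005022 − 1000 = 969.873 − 1000 = -30.13‰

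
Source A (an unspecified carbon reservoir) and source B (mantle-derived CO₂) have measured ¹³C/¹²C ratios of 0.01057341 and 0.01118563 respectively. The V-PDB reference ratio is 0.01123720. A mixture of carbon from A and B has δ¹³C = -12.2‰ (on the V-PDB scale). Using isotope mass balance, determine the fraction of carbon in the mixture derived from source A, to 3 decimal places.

0.140

δ_A = (0.01057341/0.01123720 − 1)×1000 = (0.940929 − 1)×1000 = -59.071‰
δ_B = (0.01118563/0.01123720 − 1)×1000 = (0.995411 − 1)×1000 = -4.589‰
f_A = (δ_mix − δ_B)/(δ_A − δ_B) = (-12.2 − (-4.589))/(-59.071 − (-4.589))
f_A = -7.611 / -54.482 = 0.1397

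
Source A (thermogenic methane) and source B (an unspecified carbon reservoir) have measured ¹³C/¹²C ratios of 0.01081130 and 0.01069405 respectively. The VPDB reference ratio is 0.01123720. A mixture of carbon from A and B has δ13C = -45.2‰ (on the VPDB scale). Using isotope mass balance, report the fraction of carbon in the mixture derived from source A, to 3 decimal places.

δ_A = (0.01081130/0.01123720 − 1)×1000 = (0.962099 − 1)×1000 = -37.901‰
δ_B = (0.01069405/0.01123720 − 1)×1000 = (0.951665 − 1)×1000 = -48.335‰
f_A = (δ_mix − δ_B)/(δ_A − δ_B) = (-45.2 − (-48.335))/(-37.901 − (-48.335))
f_A = 3.135 / 10.434 = 0.3005

0.300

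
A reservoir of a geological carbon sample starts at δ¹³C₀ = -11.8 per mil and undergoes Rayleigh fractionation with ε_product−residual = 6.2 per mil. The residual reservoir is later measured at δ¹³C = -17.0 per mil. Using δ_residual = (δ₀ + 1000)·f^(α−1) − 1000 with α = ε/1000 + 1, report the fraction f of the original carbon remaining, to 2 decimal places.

α − 1 = ε/1000 = 0.0062
(δ_res + 1000)/(δ₀ + 1000) = (-17.0 + 1000)/(-11.8 + 1000) = 983.0/988.2 = 0.994738
f = 0.994738^(1/0.0062) = exp(ln(0.994738)/0.0062) = exp(-0.00528/0.0062)
f = exp(-0.8510) = 0.4270

0.43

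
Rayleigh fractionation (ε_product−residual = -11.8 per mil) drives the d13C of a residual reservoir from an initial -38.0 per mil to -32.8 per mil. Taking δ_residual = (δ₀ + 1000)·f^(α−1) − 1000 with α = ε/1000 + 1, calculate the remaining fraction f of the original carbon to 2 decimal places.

α − 1 = ε/1000 = -0.0118
(δ_res + 1000)/(δ₀ + 1000) = (-32.8 + 1000)/(-38.0 + 1000) = 967.2/962.0 = 1.005405
f = 1.005405^(1/-0.0118) = exp(ln(1.005405)/-0.0118) = exp(0.00539/-0.0118)
f = exp(-0.4569) = 0.6333

0.63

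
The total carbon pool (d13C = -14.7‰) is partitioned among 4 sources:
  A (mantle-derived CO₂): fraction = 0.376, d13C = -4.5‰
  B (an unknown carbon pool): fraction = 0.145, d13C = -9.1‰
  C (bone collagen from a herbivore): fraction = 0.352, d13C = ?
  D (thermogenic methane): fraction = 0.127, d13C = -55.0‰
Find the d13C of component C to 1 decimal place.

Isotope mass balance: δ_bulk = Σ fᵢ·δᵢ.
-14.7 = 0.376×(-4.5) + 0.145×(-9.1) + 0.352×δ_C + 0.127×(-55.0)
0.352·δ_C = -14.7 − (-9.997) = -4.703
δ_C = -4.703 / 0.352 = -13.36‰

-13.4‰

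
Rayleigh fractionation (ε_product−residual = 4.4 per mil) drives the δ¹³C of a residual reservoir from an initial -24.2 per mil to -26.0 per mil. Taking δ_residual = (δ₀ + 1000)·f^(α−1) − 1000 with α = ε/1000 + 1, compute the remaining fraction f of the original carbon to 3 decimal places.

α − 1 = ε/1000 = 0.0044
(δ_res + 1000)/(δ₀ + 1000) = (-26.0 + 1000)/(-24.2 + 1000) = 974.0/975.8 = 0.998155
f = 0.998155^(1/0.0044) = exp(ln(0.998155)/0.0044) = exp(-0.00185/0.0044)
f = exp(-0.4196) = 0.6573

0.657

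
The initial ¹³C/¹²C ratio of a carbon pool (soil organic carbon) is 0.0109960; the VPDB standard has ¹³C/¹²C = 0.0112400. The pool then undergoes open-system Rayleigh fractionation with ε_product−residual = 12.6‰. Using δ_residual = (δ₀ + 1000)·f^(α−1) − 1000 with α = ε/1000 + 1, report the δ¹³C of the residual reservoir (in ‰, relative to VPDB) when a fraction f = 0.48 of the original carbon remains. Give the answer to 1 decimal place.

δ₀ = (0.0109960/0.0112400 − 1)×1000 = (0.978292 − 1)×1000 = -21.708‰
α − 1 = ε/1000 = 0.0126
f^(α−1) = 0.48^(0.0126) = 0.990795
δ_res = (-21.708 + 1000) × 0.990795 − 1000 = 969.286 − 1000 = -30.71‰

-30.7‰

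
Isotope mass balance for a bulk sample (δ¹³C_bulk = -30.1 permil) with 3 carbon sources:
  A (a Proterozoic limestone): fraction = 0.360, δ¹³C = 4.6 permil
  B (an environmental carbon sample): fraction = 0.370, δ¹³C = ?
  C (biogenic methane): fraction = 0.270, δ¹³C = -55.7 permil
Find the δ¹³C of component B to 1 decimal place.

Isotope mass balance: δ_bulk = Σ fᵢ·δᵢ.
-30.1 = 0.360×(4.6) + 0.370×δ_B + 0.270×(-55.7)
0.370·δ_B = -30.1 − (-13.383) = -16.717
δ_B = -16.717 / 0.370 = -45.18 permil

-45.2 permil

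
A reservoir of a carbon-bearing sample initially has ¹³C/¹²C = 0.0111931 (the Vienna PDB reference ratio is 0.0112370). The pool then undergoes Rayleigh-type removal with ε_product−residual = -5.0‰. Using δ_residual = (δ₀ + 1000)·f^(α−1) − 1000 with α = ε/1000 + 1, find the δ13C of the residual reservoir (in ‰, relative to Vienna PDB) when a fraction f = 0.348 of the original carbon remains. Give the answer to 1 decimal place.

1.4‰

δ₀ = (0.0111931/0.0112370 − 1)×1000 = (0.996093 − 1)×1000 = -3.907‰
α − 1 = ε/1000 = -0.0050
f^(α−1) = 0.348^(-0.0050) = 1.005292
δ_res = (-3.907 + 1000) × 1.005292 − 1000 = 1001.364 − 1000 = 1.36‰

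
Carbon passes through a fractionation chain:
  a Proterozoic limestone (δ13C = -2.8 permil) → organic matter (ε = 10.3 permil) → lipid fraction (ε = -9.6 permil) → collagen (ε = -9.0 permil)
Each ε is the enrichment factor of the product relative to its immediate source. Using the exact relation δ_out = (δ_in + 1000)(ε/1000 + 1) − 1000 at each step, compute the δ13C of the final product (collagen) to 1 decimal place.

-11.2 permil

step 1: δ = (-2.80 + 1000)·(10.3/1000 + 1) − 1000 = 7.47 permil
step 2: δ = (7.47 + 1000)·(-9.6/1000 + 1) − 1000 = -2.20 permil
step 3: δ = (-2.20 + 1000)·(-9.0/1000 + 1) − 1000 = -11.18 permil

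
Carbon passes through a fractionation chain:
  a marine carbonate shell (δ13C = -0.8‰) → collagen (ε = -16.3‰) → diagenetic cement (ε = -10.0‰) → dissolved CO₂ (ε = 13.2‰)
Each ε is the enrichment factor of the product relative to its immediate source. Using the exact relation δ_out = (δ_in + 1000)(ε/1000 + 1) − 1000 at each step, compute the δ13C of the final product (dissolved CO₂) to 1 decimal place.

step 1: δ = (-0.80 + 1000)·(-16.3/1000 + 1) − 1000 = -17.09‰
step 2: δ = (-17.09 + 1000)·(-10.0/1000 + 1) − 1000 = -26.92‰
step 3: δ = (-26.92 + 1000)·(13.2/1000 + 1) − 1000 = -14.07‰

-14.1‰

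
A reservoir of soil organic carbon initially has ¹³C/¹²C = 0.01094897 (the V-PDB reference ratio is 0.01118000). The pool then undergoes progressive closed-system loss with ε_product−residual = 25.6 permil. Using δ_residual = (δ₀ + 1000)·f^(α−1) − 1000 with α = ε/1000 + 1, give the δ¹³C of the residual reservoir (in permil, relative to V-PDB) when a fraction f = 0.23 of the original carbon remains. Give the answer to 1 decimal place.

-56.8 permil

δ₀ = (0.01094897/0.01118000 − 1)×1000 = (0.979335 − 1)×1000 = -20.665 permil
α − 1 = ε/1000 = 0.0256
f^(α−1) = 0.23^(0.0256) = 0.963075
δ_res = (-20.665 + 1000) × 0.963075 − 1000 = 943.174 − 1000 = -56.83 permil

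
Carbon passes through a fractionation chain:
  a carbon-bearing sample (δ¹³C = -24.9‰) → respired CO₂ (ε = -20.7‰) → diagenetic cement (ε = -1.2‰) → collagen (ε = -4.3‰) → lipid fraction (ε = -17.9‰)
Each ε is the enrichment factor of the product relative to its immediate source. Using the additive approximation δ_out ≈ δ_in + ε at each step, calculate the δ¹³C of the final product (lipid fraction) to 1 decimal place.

-69.0‰

step 1: δ ≈ -24.9 + (-20.7) = -45.6‰
step 2: δ ≈ -45.6 + (-1.2) = -46.8‰
step 3: δ ≈ -46.8 + (-4.3) = -51.1‰
step 4: δ ≈ -51.1 + (-17.9) = -69.0‰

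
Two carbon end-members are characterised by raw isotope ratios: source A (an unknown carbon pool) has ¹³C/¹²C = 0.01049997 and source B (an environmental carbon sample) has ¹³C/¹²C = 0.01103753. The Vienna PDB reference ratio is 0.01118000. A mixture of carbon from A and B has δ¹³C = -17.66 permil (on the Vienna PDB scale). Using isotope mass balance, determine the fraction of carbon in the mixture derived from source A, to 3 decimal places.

δ_A = (0.01049997/0.01118000 − 1)×1000 = (0.939174 − 1)×1000 = -60.826 permil
δ_B = (0.01103753/0.01118000 − 1)×1000 = (0.987257 − 1)×1000 = -12.743 permil
f_A = (δ_mix − δ_B)/(δ_A − δ_B) = (-17.66 − (-12.743))/(-60.826 − (-12.743))
f_A = -4.917 / -48.082 = 0.1023

0.102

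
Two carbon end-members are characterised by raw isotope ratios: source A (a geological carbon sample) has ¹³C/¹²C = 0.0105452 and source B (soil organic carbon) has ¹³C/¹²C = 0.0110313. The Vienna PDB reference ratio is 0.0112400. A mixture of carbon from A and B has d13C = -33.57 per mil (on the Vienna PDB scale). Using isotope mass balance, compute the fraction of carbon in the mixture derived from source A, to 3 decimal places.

0.347

δ_A = (0.0105452/0.0112400 − 1)×1000 = (0.938185 − 1)×1000 = -61.815 per mil
δ_B = (0.0110313/0.0112400 − 1)×1000 = (0.981432 − 1)×1000 = -18.568 per mil
f_A = (δ_mix − δ_B)/(δ_A − δ_B) = (-33.57 − (-18.568))/(-61.815 − (-18.568))
f_A = -15.002 / -43.247 = 0.3469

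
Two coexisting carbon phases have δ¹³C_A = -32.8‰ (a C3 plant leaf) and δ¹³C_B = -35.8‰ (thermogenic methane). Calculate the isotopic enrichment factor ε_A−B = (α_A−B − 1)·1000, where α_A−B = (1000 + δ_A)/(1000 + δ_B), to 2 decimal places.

3.11‰

α_A−B = (1000 + -32.8) / (1000 + -35.8) = 967.2 / 964.2 = 1.003111
ε_A−B = (1.003111 − 1) × 1000 = 3.111‰
(The approximation ε ≈ δ_A − δ_B would give 3.0‰.)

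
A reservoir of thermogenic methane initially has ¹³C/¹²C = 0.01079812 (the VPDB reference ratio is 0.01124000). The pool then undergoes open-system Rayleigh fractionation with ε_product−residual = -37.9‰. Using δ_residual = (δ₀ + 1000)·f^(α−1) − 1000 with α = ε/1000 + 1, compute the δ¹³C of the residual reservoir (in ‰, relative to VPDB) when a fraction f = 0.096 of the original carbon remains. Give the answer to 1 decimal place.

δ₀ = (0.01079812/0.01124000 − 1)×1000 = (0.960687 − 1)×1000 = -39.313‰
α − 1 = ε/1000 = -0.0379
f^(α−1) = 0.096^(-0.0379) = 1.092879
δ_res = (-39.313 + 1000) × 1.092879 − 1000 = 1049.914 − 1000 = 49.91‰

49.9‰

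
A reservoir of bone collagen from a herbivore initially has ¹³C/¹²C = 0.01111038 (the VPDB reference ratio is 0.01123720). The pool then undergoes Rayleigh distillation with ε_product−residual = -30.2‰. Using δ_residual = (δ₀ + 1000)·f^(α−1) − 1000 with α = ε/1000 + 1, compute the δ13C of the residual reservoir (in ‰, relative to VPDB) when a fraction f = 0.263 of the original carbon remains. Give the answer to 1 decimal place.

δ₀ = (0.01111038/0.01123720 − 1)×1000 = (0.988714 − 1)×1000 = -11.286‰
α − 1 = ε/1000 = -0.0302
f^(α−1) = 0.263^(-0.0302) = 1.041160
δ_res = (-11.286 + 1000) × 1.041160 − 1000 = 1029.409 − 1000 = 29.41‰

29.4‰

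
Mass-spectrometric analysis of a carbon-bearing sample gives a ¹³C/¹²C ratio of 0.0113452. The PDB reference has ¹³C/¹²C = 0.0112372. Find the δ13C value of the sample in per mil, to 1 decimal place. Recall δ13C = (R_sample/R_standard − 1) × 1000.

9.6 per mil

δ13C = (R_sample / R_standard − 1) × 1000
R_sample / R_standard = 0.0113452 / 0.0112372 = 1.009611
δ13C = (1.009611 − 1) × 1000 = 9.61 per mil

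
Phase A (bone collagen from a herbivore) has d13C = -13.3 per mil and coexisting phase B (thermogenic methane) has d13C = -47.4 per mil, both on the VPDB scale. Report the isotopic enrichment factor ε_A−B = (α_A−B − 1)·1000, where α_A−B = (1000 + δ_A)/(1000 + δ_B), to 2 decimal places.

α_A−B = (1000 + -13.3) / (1000 + -47.4) = 986.7 / 952.6 = 1.035797
ε_A−B = (1.035797 − 1) × 1000 = 35.797 per mil
(The approximation ε ≈ δ_A − δ_B would give 34.1 per mil.)

35.80 per mil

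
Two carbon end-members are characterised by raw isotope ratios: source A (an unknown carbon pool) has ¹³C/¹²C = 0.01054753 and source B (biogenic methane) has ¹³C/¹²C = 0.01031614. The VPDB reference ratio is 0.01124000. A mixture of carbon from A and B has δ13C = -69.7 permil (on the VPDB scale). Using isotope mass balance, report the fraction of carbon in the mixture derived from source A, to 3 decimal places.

δ_A = (0.01054753/0.01124000 − 1)×1000 = (0.938392 − 1)×1000 = -61.608 permil
δ_B = (0.01031614/0.01124000 − 1)×1000 = (0.917806 − 1)×1000 = -82.194 permil
f_A = (δ_mix − δ_B)/(δ_A − δ_B) = (-69.7 − (-82.194))/(-61.608 − (-82.194))
f_A = 12.494 / 20.586 = 0.6069

0.607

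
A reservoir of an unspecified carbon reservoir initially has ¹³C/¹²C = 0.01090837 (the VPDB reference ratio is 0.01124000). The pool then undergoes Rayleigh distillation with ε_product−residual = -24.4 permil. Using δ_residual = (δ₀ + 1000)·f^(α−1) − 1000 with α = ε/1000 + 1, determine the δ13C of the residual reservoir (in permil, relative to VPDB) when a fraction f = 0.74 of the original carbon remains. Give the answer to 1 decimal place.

δ₀ = (0.01090837/0.01124000 − 1)×1000 = (0.970496 − 1)×1000 = -29.504 permil
α − 1 = ε/1000 = -0.0244
f^(α−1) = 0.74^(-0.0244) = 1.007374
δ_res = (-29.504 + 1000) × 1.007374 − 1000 = 977.652 − 1000 = -22.35 permil

-22.3 permil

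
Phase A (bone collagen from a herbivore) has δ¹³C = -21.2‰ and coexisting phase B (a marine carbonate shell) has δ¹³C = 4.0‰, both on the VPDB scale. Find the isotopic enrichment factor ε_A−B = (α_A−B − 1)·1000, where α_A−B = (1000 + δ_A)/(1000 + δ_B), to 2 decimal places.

-25.10‰

α_A−B = (1000 + -21.2) / (1000 + 4.0) = 978.8 / 1004.0 = 0.974900
ε_A−B = (0.974900 − 1) × 1000 = -25.100‰
(The approximation ε ≈ δ_A − δ_B would give -25.2‰.)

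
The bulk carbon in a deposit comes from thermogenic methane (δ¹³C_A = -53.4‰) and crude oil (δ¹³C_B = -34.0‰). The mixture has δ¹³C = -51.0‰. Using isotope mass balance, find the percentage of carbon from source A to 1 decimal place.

δ_mix = f_A·δ_A + (1 − f_A)·δ_B  ⇒  f_A = (δ_mix − δ_B)/(δ_A − δ_B)
f_A = (-51.0 − (-34.0)) / (-53.4 − (-34.0))
f_A = -17.0 / -19.4 = 0.8763

87.6%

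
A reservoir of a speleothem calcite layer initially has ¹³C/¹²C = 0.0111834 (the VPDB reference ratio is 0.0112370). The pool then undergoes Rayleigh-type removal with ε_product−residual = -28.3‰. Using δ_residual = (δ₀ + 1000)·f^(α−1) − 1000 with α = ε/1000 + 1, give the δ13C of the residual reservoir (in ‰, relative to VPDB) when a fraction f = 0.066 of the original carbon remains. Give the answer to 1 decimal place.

74.8‰

δ₀ = (0.0111834/0.0112370 − 1)×1000 = (0.995230 − 1)×1000 = -4.770‰
α − 1 = ε/1000 = -0.0283
f^(α−1) = 0.066^(-0.0283) = 1.079958
δ_res = (-4.770 + 1000) × 1.079958 − 1000 = 1074.807 − 1000 = 74.81‰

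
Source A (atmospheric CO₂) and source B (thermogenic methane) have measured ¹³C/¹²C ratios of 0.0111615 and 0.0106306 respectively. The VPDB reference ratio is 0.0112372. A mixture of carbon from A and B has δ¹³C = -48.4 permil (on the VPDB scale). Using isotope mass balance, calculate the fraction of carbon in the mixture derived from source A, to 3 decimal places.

0.118

δ_A = (0.0111615/0.0112372 − 1)×1000 = (0.993263 − 1)×1000 = -6.737 permil
δ_B = (0.0106306/0.0112372 − 1)×1000 = (0.946019 − 1)×1000 = -53.981 permil
f_A = (δ_mix − δ_B)/(δ_A − δ_B) = (-48.4 − (-53.981))/(-6.737 − (-53.981))
f_A = 5.581 / 47.245 = 0.1181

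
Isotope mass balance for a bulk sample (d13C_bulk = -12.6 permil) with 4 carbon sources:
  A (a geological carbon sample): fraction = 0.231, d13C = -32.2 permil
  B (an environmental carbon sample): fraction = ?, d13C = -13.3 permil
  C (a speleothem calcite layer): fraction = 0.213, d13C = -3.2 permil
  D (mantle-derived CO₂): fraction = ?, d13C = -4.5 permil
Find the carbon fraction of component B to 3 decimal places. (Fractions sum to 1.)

Let f_B and f_D be the unknown fractions; fractions sum to 1 so f_B + f_D = 0.556.
Mass balance: Σ fᵢ·δᵢ = δ_bulk ⇒ f_B·(-13.3) + f_D·(-4.5) = -12.6 − (-8.120) = -4.480
Substitute f_D = 0.556 − f_B:
f_B·(-13.3 − -4.5) = -4.480 − 0.556×(-4.5) = -1.978
f_B = -1.978 / -8.8 = 0.2248

0.225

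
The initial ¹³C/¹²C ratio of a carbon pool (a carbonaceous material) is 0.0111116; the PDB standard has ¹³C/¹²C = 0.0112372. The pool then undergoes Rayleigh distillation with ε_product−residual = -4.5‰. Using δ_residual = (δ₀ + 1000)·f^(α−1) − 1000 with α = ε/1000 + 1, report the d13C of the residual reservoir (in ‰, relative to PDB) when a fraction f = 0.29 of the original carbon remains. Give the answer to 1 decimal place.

-5.7‰

δ₀ = (0.0111116/0.0112372 − 1)×1000 = (0.988823 − 1)×1000 = -11.177‰
α − 1 = ε/1000 = -0.0045
f^(α−1) = 0.29^(-0.0045) = 1.005586
δ_res = (-11.177 + 1000) × 1.005586 − 1000 = 994.346 − 1000 = -5.65‰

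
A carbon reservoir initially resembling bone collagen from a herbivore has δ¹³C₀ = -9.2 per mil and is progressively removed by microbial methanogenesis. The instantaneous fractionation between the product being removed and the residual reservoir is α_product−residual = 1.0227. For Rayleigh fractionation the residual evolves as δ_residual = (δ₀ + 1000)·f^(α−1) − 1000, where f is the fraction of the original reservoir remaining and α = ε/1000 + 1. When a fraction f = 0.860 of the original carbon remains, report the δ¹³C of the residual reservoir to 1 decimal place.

Rayleigh residual: δ_res = (δ₀ + 1000)·f^(α−1) − 1000
α − 1 = 0.02270
f^(α−1) = 0.860^(0.02270) = 0.996582
δ_res = (-9.2 + 1000) × 0.996582 − 1000 = 987.414 − 1000 = -12.59 per mil

-12.6 per mil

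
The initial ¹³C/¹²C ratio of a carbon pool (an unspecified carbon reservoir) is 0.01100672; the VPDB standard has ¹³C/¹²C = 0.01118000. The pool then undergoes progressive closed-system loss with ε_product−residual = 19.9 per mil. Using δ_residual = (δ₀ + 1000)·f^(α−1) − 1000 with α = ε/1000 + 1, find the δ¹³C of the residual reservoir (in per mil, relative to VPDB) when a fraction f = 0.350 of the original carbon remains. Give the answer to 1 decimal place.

δ₀ = (0.01100672/0.01118000 − 1)×1000 = (0.984501 − 1)×1000 = -15.499 per mil
α − 1 = ε/1000 = 0.0199
f^(α−1) = 0.350^(0.0199) = 0.979325
δ_res = (-15.499 + 1000) × 0.979325 − 1000 = 964.147 − 1000 = -35.85 per mil

-35.9 per mil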